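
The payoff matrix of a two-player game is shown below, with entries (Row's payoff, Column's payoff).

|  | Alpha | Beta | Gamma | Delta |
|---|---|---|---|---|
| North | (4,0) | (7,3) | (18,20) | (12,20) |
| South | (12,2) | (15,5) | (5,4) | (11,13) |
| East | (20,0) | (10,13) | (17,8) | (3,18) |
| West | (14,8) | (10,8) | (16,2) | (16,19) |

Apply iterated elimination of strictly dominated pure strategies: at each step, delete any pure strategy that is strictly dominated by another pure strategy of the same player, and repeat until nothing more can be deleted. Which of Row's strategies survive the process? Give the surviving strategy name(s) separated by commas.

North, West

For Column, Delta strictly dominates Alpha on the remaining rows (North: 20>0, South: 13>2, East: 18>0, West: 19>8); eliminate Alpha.
Column Beta is eliminated: Delta beats it against every remaining row (North: 20>3, South: 13>5, East: 18>13, West: 19>8).
For Row, North strictly dominates South on the remaining columns (Gamma: 18>5, Delta: 12>11); eliminate South.
Row East is eliminated: North beats it against every remaining column (Gamma: 18>17, Delta: 12>3).
Among the remaining strategies, none is strictly dominated by another pure strategy of the same player, so the elimination stops.
Surviving strategies — Row: {North, West}; Column: {Gamma, Delta}.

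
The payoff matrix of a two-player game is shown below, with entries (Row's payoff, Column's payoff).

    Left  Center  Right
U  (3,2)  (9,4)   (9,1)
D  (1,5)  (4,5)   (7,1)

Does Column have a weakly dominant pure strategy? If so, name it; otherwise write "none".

Center vs Left: U: 4>2, D: 5=5.
Center vs Right: U: 4>1, D: 5>1.
Center is at least as good as every other strategy against every opponent action, so it is weakly dominant.

Center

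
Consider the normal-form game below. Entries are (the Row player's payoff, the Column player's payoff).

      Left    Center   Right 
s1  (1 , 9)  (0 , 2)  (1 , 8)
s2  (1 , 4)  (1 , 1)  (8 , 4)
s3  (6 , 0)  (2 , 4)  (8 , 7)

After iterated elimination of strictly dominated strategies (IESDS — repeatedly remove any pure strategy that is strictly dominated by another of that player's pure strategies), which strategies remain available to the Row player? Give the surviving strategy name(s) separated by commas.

s2, s3

The Row player's strategy s1 is strictly dominated by s3 (Left: 6>1, Center: 2>0, Right: 8>1) and is removed.
Column Center is eliminated: Right beats it against every remaining row (s2: 4>1, s3: 7>4).
Among the remaining strategies, none is strictly dominated by another pure strategy of the same player, so the elimination stops.
Surviving strategies — the Row player: {s2, s3}; the Column player: {Left, Right}.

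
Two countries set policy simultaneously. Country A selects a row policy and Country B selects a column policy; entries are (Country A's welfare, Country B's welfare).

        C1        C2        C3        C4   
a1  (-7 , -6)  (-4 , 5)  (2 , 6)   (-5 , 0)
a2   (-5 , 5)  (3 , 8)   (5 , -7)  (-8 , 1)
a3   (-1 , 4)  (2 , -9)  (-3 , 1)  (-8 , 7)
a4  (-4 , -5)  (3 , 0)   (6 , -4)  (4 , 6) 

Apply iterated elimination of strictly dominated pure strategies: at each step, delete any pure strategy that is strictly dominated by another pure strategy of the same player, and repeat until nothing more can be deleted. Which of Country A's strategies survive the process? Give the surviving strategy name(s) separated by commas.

For Country A, a4 strictly dominates a1 on the remaining columns (C1: -4>-7, C2: 3>-4, C3: 6>2, C4: 4>-5); eliminate a1.
Country B's strategy C3 is strictly dominated by C4 (a2: 1>-7, a3: 7>1, a4: 6>-4) and is removed.
Among the remaining strategies, none is strictly dominated by another pure strategy of the same player, so the elimination stops.
Surviving strategies — Country A: {a2, a3, a4}; Country B: {C1, C2, C4}.

a2, a3, a4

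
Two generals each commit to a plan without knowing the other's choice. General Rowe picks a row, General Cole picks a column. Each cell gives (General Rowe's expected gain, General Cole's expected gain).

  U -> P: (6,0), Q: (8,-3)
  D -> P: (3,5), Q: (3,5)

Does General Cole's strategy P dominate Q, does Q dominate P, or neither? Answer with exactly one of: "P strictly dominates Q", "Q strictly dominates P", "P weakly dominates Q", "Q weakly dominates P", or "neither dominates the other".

P's payoffs vs Q's, by General Rowe's action — U: 0>-3, D: 5=5.
P is at least as good everywhere and strictly better somewhere (tied only at D), so P weakly but not strictly dominates Q.

P weakly dominates Q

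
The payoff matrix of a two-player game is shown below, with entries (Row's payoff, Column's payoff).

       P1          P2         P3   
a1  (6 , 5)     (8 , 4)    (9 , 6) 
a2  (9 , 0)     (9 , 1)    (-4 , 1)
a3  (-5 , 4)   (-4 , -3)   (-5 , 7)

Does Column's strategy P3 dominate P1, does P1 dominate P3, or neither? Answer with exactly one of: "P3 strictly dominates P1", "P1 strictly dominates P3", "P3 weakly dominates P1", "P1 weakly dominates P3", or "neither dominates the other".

P3 strictly dominates P1

Compare P3 to P1 across each choice by Row: a1: 6>5, a2: 1>0, a3: 7>4.
P3 gives a strictly higher payoff against each choice by Row, so P3 strictly dominates P1.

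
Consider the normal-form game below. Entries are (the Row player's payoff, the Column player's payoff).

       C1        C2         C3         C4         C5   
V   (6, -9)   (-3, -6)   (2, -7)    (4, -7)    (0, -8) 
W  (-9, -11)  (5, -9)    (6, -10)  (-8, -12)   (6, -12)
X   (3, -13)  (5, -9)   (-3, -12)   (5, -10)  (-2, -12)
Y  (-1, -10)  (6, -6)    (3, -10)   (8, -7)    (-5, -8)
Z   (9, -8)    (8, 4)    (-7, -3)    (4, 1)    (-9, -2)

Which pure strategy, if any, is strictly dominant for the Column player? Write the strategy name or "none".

C2

C2 vs C1: V: -6>-9, W: -9>-11, X: -9>-13, Y: -6>-10, Z: 4>-8.
C2 vs C3: V: -6>-7, W: -9>-10, X: -9>-12, Y: -6>-10, Z: 4>-3.
C2 vs C4: V: -6>-7, W: -9>-12, X: -9>-10, Y: -6>-7, Z: 4>1.
C2 vs C5: V: -6>-8, W: -9>-12, X: -9>-12, Y: -6>-8, Z: 4>-2.
C2 strictly beats every other strategy against every opponent action, so it is strictly dominant.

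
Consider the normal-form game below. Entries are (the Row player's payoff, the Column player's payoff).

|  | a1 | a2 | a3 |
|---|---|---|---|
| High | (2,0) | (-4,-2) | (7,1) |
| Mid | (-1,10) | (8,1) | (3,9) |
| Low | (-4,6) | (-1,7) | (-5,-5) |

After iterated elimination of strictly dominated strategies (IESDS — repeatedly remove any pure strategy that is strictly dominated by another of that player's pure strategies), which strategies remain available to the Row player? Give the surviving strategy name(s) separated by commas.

High

Row Low is eliminated: Mid beats it against every remaining column (a1: -1>-4, a2: 8>-1, a3: 3>-5).
The Column player's strategy a2 is strictly dominated by a1 (High: 0>-2, Mid: 10>1) and is removed.
Row Mid is eliminated: High beats it against every remaining column (a1: 2>-1, a3: 7>3).
For the Column player, a3 strictly dominates a1 on the remaining rows (High: 1>0); eliminate a1.
Among the remaining strategies, none is strictly dominated by another pure strategy of the same player, so the elimination stops.
Surviving strategies — the Row player: {High}; the Column player: {a3}.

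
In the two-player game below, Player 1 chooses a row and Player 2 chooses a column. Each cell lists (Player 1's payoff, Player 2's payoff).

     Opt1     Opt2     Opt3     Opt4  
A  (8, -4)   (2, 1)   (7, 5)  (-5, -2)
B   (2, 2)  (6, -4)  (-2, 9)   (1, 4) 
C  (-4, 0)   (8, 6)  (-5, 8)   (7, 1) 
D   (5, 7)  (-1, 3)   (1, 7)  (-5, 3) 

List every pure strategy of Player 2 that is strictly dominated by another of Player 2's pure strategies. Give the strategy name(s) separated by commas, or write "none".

Opt2, Opt4

Opt1 is not dominated — it holds its own against Opt2 at B (2>-4); Opt3 at D (7=7); Opt4 at D (7>3).
Opt3 strictly dominates Opt2 — A: 5>1, B: 9>-4, C: 8>6, D: 7>3.
Opt3 is not dominated — it holds its own against Opt1 at A (5>-4); Opt2 at A (5>1); Opt4 at A (5>-2).
Opt4 is strictly dominated by Opt3 (A: 5>-2, B: 9>4, C: 8>1, D: 7>3).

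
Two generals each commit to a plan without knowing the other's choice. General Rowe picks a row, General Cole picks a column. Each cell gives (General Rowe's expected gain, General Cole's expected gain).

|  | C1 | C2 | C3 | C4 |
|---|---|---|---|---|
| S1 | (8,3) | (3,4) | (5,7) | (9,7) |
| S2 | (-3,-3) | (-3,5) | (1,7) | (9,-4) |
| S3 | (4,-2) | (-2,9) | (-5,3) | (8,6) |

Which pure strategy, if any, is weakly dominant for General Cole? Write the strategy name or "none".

none

C1 fails to dominate C2 at S1 (3<4).
C2 fails to dominate C3 at S1 (4<7).
C3 fails to dominate C2 at S3 (3<9).
C4 fails to dominate C1 at S2 (-4<-3).
No single strategy dominates all the others.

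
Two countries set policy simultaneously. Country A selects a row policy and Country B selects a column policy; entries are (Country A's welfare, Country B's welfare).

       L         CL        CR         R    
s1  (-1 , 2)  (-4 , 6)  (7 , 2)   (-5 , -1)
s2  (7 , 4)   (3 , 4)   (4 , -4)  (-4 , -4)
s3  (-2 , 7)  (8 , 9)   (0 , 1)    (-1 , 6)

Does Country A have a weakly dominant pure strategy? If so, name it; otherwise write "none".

s1 fails to dominate s2 at L (-1<7).
s2 fails to dominate s1 at CR (4<7).
s3 fails to dominate s1 at L (-2<-1).
No single strategy dominates all the others.

none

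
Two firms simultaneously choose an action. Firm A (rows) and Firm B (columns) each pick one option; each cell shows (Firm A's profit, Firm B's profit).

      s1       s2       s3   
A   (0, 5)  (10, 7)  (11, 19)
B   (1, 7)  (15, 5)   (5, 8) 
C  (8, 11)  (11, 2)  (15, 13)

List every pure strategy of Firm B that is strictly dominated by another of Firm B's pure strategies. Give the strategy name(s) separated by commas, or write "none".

s1, s2

s1 is strictly dominated by s3 (A: 19>5, B: 8>7, C: 13>11).
s2: dominated, since s3 does at least as well everywhere (A: 19>7, B: 8>5, C: 13>2).
Nothing dominates s3: s1 at A (19>5); s2 at A (19>7).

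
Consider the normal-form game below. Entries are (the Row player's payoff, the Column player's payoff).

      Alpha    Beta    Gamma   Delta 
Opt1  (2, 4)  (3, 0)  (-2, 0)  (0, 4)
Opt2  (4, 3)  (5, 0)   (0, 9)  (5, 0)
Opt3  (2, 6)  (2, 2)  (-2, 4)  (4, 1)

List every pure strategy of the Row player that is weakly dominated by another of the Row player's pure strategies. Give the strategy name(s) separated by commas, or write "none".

Opt1, Opt3

Opt1 is weakly dominated by Opt2 (Alpha: 4>2, Beta: 5>3, Gamma: 0>-2, Delta: 5>0).
Nothing dominates Opt2: Opt1 at Alpha (4>2); Opt3 at Alpha (4>2).
Opt3 is weakly dominated by Opt2 (Alpha: 4>2, Beta: 5>2, Gamma: 0>-2, Delta: 5>4).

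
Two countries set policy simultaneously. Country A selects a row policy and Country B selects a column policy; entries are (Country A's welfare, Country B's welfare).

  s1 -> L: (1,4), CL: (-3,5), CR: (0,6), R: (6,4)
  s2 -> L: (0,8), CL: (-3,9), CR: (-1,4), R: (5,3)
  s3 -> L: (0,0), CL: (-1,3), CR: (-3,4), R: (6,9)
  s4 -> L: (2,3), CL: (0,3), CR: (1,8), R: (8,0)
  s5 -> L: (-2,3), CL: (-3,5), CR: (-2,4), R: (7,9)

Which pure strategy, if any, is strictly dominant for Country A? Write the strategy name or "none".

s4

s4 vs s1: L: 2>1, CL: 0>-3, CR: 1>0, R: 8>6.
s4 vs s2: L: 2>0, CL: 0>-3, CR: 1>-1, R: 8>5.
s4 vs s3: L: 2>0, CL: 0>-1, CR: 1>-3, R: 8>6.
s4 vs s5: L: 2>-2, CL: 0>-3, CR: 1>-2, R: 8>7.
s4 strictly beats every other strategy against every opponent action, so it is strictly dominant.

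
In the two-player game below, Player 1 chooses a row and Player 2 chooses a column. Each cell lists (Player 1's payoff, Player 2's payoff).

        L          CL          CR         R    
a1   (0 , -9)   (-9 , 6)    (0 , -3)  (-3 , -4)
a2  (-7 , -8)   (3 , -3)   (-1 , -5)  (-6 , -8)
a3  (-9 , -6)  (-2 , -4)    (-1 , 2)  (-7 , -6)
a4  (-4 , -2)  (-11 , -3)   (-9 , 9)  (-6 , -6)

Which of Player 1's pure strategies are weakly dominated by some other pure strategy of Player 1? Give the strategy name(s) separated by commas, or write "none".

a3, a4

a1: no other strategy beats it everywhere (a2 at L (0>-7); a3 at L (0>-9); a4 at L (0>-4)).
Nothing dominates a2: a1 at CL (3>-9); a3 at L (-7>-9); a4 at CL (3>-11).
a3 is weakly dominated by a2 (L: -7>-9, CL: 3>-2, CR: -1=-1, R: -6>-7).
a4: dominated, since a1 does at least as well everywhere (L: 0>-4, CL: -9>-11, CR: 0>-9, R: -3>-6).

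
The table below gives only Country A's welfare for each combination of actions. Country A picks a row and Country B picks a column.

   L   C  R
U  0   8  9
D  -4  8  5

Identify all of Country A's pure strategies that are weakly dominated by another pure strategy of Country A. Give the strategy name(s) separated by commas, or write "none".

Nothing dominates U: D at L (0>-4).
U weakly dominates D — L: 0>-4, C: 8=8, R: 9>5.

D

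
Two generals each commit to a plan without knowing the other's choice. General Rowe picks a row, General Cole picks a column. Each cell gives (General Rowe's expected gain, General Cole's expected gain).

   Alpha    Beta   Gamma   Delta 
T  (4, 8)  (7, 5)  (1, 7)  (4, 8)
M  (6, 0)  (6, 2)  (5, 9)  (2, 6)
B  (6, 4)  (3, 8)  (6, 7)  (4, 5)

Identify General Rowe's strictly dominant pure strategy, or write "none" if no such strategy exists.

none

T fails to dominate M at Alpha (4<6).
M fails to dominate T at Beta (6<7).
B fails to dominate T at Beta (3<7).
No single strategy dominates all the others.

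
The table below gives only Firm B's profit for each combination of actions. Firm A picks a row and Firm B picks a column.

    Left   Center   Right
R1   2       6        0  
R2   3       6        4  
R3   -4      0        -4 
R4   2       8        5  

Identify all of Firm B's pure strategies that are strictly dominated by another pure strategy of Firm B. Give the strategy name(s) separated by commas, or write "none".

Left is strictly dominated by Center (R1: 6>2, R2: 6>3, R3: 0>-4, R4: 8>2).
Center is not dominated — it holds its own against Left at R1 (6>2); Right at R1 (6>0).
Center strictly dominates Right — R1: 6>0, R2: 6>4, R3: 0>-4, R4: 8>5.

Left, Right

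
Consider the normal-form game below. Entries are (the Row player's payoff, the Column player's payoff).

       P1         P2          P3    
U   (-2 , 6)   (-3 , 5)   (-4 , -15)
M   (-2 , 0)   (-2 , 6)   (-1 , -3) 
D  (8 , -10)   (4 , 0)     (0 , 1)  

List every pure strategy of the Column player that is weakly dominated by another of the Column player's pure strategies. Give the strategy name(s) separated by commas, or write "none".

P1: no other strategy beats it everywhere (P2 at U (6>5); P3 at U (6>-15)).
P2: no other strategy beats it everywhere (P1 at M (6>0); P3 at U (5>-15)).
Nothing dominates P3: P1 at D (1>-10); P2 at D (1>0).

none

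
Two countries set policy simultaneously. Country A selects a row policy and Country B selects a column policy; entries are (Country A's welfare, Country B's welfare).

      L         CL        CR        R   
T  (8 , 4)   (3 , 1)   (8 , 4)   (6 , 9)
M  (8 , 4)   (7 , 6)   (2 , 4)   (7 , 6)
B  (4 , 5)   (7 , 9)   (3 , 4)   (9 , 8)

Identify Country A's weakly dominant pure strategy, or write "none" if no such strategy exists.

T fails to dominate M at CL (3<7).
M fails to dominate T at CR (2<8).
B fails to dominate T at L (4<8).
No single strategy dominates all the others.

none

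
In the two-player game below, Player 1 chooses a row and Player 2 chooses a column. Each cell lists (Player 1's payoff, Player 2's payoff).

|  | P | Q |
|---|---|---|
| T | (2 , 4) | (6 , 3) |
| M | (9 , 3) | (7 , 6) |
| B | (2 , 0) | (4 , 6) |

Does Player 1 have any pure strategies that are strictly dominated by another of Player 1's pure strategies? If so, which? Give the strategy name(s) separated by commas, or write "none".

T, B

T is strictly dominated by M (P: 9>2, Q: 7>6).
M is not dominated — it holds its own against T at P (9>2); B at P (9>2).
B: dominated, since M does at least as well everywhere (P: 9>2, Q: 7>4).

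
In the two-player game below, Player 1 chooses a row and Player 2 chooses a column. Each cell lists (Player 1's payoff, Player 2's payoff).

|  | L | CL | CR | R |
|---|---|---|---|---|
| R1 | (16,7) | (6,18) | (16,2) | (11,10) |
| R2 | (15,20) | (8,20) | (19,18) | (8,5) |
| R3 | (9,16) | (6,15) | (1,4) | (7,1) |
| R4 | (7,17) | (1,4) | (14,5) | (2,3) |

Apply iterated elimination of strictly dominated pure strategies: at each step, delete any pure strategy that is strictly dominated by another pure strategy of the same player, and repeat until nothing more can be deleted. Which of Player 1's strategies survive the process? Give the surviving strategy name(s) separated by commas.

Row R3 is eliminated: R2 beats it against every remaining column (L: 15>9, CL: 8>6, CR: 19>1, R: 8>7).
For Player 1, R1 strictly dominates R4 on the remaining columns (L: 16>7, CL: 6>1, CR: 16>14, R: 11>2); eliminate R4.
Column CR is eliminated: L beats it against every remaining row (R1: 7>2, R2: 20>18).
Column R is eliminated: CL beats it against every remaining row (R1: 18>10, R2: 20>5).
Among the remaining strategies, none is strictly dominated by another pure strategy of the same player, so the elimination stops.
Surviving strategies — Player 1: {R1, R2}; Player 2: {L, CL}.

R1, R2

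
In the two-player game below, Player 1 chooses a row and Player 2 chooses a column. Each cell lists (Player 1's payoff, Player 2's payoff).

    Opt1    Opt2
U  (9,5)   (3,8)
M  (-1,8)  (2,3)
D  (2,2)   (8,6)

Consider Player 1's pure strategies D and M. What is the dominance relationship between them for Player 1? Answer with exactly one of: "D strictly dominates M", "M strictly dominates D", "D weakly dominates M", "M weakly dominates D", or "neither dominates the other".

D's payoffs vs M's, by Player 2's action — Opt1: 2>-1, Opt2: 8>2.
D gives a strictly higher payoff against every action of Player 2, so D strictly dominates M.

D strictly dominates M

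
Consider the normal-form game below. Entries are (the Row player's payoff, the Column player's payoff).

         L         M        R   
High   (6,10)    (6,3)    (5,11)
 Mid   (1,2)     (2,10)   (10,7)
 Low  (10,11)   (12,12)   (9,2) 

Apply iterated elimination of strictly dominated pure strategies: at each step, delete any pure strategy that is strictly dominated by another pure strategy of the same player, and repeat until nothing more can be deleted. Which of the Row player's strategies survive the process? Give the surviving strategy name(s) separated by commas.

The Row player's strategy High is strictly dominated by Low (L: 10>6, M: 12>6, R: 9>5) and is removed.
For the Column player, M strictly dominates L on the remaining rows (Mid: 10>2, Low: 12>11); eliminate L.
Column R is eliminated: M beats it against every remaining row (Mid: 10>7, Low: 12>2).
Row Mid is eliminated: Low beats it against every remaining column (M: 12>2).
Among the remaining strategies, none is strictly dominated by another pure strategy of the same player, so the elimination stops.
Surviving strategies — the Row player: {Low}; the Column player: {M}.

Low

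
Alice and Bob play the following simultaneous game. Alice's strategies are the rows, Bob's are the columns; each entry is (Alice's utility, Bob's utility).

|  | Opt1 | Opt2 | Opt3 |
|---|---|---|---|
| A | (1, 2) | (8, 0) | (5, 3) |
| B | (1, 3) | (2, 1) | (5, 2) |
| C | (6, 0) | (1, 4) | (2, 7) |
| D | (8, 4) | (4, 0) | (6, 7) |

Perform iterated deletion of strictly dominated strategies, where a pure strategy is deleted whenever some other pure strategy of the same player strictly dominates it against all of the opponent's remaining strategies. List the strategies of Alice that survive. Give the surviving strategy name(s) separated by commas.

D

For Alice, D strictly dominates B on the remaining columns (Opt1: 8>1, Opt2: 4>2, Opt3: 6>5); eliminate B.
Alice's strategy C is strictly dominated by D (Opt1: 8>6, Opt2: 4>1, Opt3: 6>2) and is removed.
For Bob, Opt3 strictly dominates Opt1 on the remaining rows (A: 3>2, D: 7>4); eliminate Opt1.
For Bob, Opt3 strictly dominates Opt2 on the remaining rows (A: 3>0, D: 7>0); eliminate Opt2.
Alice's strategy A is strictly dominated by D (Opt3: 6>5) and is removed.
Among the remaining strategies, none is strictly dominated by another pure strategy of the same player, so the elimination stops.
Surviving strategies — Alice: {D}; Bob: {Opt3}.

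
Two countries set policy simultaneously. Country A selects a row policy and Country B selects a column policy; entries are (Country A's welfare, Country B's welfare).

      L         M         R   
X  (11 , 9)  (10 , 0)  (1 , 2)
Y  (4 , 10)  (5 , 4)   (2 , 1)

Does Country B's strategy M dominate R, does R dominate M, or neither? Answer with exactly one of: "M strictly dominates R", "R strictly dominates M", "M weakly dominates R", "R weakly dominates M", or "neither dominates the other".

Compare M to R across each choice by Country A: X: 0<2, Y: 4>1.
M does better at Y but worse at X; neither strategy dominates the other.

neither dominates the other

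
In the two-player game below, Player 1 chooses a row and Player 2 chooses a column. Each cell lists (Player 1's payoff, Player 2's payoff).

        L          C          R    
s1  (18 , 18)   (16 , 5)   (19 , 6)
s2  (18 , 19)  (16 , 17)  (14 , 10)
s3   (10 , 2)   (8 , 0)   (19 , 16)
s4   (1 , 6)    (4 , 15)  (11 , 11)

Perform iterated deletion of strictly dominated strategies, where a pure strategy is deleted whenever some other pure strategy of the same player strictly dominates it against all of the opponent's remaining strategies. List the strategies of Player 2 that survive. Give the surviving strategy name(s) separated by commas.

L, R

Player 1's strategy s4 is strictly dominated by s1 (L: 18>1, C: 16>4, R: 19>11) and is removed.
For Player 2, L strictly dominates C on the remaining rows (s1: 18>5, s2: 19>17, s3: 2>0); eliminate C.
Among the remaining strategies, none is strictly dominated by another pure strategy of the same player, so the elimination stops.
Surviving strategies — Player 1: {s1, s2, s3}; Player 2: {L, R}.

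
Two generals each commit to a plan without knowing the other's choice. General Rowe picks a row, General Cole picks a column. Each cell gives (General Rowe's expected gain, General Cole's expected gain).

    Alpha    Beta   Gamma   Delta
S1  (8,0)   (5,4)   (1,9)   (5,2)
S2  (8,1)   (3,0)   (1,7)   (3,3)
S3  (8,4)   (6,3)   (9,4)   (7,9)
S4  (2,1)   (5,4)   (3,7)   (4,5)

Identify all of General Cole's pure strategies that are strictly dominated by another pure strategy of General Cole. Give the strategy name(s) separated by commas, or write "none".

Alpha, Beta

Delta strictly dominates Alpha — S1: 2>0, S2: 3>1, S3: 9>4, S4: 5>1.
Gamma strictly dominates Beta — S1: 9>4, S2: 7>0, S3: 4>3, S4: 7>4.
Gamma: no other strategy beats it everywhere (Alpha at S1 (9>0); Beta at S1 (9>4); Delta at S1 (9>2)).
Delta is not dominated — it holds its own against Alpha at S1 (2>0); Beta at S2 (3>0); Gamma at S3 (9>4).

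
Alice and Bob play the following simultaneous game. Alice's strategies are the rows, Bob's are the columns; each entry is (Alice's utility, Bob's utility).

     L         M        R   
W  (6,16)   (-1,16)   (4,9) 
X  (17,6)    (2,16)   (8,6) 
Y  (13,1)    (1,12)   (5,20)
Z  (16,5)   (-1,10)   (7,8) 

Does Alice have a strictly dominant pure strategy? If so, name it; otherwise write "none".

X vs W: L: 17>6, M: 2>-1, R: 8>4.
X vs Y: L: 17>13, M: 2>1, R: 8>5.
X vs Z: L: 17>16, M: 2>-1, R: 8>7.
X strictly beats every other strategy against every opponent action, so it is strictly dominant.

X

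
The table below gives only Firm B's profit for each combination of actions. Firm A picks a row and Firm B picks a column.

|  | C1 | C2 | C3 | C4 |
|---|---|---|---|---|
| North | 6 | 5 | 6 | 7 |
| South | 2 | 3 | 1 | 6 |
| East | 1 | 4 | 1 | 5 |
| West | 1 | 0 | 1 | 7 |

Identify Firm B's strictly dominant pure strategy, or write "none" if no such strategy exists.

C4

C4 vs C1: North: 7>6, South: 6>2, East: 5>1, West: 7>1.
C4 vs C2: North: 7>5, South: 6>3, East: 5>4, West: 7>0.
C4 vs C3: North: 7>6, South: 6>1, East: 5>1, West: 7>1.
C4 strictly beats every other strategy against every opponent action, so it is strictly dominant.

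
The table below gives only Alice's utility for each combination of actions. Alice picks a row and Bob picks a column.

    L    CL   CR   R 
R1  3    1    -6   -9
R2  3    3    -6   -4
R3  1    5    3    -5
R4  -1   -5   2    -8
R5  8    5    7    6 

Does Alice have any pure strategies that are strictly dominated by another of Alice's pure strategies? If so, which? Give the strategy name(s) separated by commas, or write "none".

R1, R2, R4

R5 strictly dominates R1 — L: 8>3, CL: 5>1, CR: 7>-6, R: 6>-9.
R2: dominated, since R5 does at least as well everywhere (L: 8>3, CL: 5>3, CR: 7>-6, R: 6>-4).
R3 is not dominated — it holds its own against R1 at CL (5>1); R2 at CL (5>3); R4 at L (1>-1); R5 at CL (5=5).
R4 is strictly dominated by R3 (L: 1>-1, CL: 5>-5, CR: 3>2, R: -5>-8).
R5 is not dominated — it holds its own against R1 at L (8>3); R2 at L (8>3); R3 at L (8>1); R4 at L (8>-1).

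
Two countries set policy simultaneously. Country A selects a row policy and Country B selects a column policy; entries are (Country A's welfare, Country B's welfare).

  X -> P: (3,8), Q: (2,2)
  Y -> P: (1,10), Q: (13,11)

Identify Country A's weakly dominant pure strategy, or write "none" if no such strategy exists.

none

X fails to dominate Y at Q (2<13).
Y fails to dominate X at P (1<3).
No single strategy dominates all the others.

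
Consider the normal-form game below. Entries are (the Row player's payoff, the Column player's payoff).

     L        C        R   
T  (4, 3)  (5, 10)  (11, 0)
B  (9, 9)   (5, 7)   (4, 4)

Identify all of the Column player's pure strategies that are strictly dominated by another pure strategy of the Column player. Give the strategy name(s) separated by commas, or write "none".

L: no other strategy beats it everywhere (C at B (9>7); R at T (3>0)).
C is not dominated — it holds its own against L at T (10>3); R at T (10>0).
L strictly dominates R — T: 3>0, B: 9>4.

R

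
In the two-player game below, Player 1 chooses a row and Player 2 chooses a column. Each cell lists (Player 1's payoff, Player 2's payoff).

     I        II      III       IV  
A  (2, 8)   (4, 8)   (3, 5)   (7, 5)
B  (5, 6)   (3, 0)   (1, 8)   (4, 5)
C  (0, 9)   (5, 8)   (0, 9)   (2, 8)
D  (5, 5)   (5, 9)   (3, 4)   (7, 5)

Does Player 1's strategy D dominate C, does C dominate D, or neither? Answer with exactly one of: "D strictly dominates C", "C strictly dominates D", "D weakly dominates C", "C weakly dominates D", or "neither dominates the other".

D's payoffs vs C's, by Player 2's action — I: 5>0, II: 5=5, III: 3>0, IV: 7>2.
D is at least as good everywhere and strictly better somewhere (tied only at II), so D weakly but not strictly dominates C.

D weakly dominates C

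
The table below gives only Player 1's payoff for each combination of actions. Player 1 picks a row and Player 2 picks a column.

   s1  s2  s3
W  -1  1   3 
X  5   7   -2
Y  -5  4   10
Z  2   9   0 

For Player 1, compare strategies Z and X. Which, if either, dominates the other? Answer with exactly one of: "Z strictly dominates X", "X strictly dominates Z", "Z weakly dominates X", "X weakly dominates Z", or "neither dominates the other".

neither dominates the other

Z's payoffs vs X's, by Player 2's action — s1: 2<5, s2: 9>7, s3: 0>-2.
Z does better at s2, s3 but worse at s1; neither strategy dominates the other.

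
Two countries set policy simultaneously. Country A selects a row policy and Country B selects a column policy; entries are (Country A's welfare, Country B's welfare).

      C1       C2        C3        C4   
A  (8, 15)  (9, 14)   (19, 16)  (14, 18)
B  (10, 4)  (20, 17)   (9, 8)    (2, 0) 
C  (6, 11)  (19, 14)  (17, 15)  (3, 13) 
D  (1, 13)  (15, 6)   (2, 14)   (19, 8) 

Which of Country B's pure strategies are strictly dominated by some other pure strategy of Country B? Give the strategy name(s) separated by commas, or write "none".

C1: dominated, since C3 does at least as well everywhere (A: 16>15, B: 8>4, C: 15>11, D: 14>13).
C2 is not dominated — it holds its own against C1 at B (17>4); C3 at B (17>8); C4 at B (17>0).
Nothing dominates C3: C1 at A (16>15); C2 at A (16>14); C4 at B (8>0).
C4 is not dominated — it holds its own against C1 at A (18>15); C2 at A (18>14); C3 at A (18>16).

C1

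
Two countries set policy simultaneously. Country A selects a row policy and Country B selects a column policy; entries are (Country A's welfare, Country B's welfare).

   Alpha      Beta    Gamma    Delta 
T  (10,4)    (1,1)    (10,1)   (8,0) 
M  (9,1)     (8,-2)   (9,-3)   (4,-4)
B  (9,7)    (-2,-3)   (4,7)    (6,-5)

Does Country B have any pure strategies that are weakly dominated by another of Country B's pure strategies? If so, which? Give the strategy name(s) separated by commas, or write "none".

Beta, Gamma, Delta

Alpha: no other strategy beats it everywhere (Beta at T (4>1); Gamma at T (4>1); Delta at T (4>0)).
Alpha weakly dominates Beta — T: 4>1, M: 1>-2, B: 7>-3.
Gamma is weakly dominated by Alpha (T: 4>1, M: 1>-3, B: 7=7).
Delta is weakly dominated by Alpha (T: 4>0, M: 1>-4, B: 7>-5).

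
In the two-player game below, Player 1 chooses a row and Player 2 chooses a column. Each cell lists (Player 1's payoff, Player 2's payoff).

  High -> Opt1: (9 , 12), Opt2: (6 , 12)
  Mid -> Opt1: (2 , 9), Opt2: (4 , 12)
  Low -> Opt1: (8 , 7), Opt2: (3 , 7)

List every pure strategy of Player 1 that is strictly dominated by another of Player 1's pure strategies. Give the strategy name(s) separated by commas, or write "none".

High is not dominated — it holds its own against Mid at Opt1 (9>2); Low at Opt1 (9>8).
Mid is strictly dominated by High (Opt1: 9>2, Opt2: 6>4).
High strictly dominates Low — Opt1: 9>8, Opt2: 6>3.

Mid, Low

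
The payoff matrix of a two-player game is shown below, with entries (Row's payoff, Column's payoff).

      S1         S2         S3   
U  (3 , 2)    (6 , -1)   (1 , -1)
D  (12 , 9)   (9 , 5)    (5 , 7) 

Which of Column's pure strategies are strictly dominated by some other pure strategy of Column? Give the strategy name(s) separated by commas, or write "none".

S1 is not dominated — it holds its own against S2 at U (2>-1); S3 at U (2>-1).
S2: dominated, since S1 does at least as well everywhere (U: 2>-1, D: 9>5).
S3 is strictly dominated by S1 (U: 2>-1, D: 9>7).

S2, S3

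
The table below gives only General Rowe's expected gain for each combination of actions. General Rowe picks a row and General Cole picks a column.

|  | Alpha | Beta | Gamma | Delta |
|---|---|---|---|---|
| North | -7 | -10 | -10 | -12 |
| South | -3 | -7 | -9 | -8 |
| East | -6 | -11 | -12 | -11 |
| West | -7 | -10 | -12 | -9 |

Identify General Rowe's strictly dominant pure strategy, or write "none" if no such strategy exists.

South vs North: Alpha: -3>-7, Beta: -7>-10, Gamma: -9>-10, Delta: -8>-12.
South vs East: Alpha: -3>-6, Beta: -7>-11, Gamma: -9>-12, Delta: -8>-11.
South vs West: Alpha: -3>-7, Beta: -7>-10, Gamma: -9>-12, Delta: -8>-9.
South strictly beats every other strategy against every opponent action, so it is strictly dominant.

South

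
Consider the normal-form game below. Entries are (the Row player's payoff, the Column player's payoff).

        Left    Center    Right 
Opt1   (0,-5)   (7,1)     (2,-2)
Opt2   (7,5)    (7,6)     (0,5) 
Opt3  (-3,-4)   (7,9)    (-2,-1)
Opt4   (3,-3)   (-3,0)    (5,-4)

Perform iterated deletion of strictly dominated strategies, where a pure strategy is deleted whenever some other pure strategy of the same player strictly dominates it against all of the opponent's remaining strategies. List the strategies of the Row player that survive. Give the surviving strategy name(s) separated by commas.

Opt1, Opt2, Opt3

The Column player's strategy Left is strictly dominated by Center (Opt1: 1>-5, Opt2: 6>5, Opt3: 9>-4, Opt4: 0>-3) and is removed.
Column Right is eliminated: Center beats it against every remaining row (Opt1: 1>-2, Opt2: 6>5, Opt3: 9>-1, Opt4: 0>-4).
For the Row player, Opt1 strictly dominates Opt4 on the remaining columns (Center: 7>-3); eliminate Opt4.
Among the remaining strategies, none is strictly dominated by another pure strategy of the same player, so the elimination stops.
Surviving strategies — the Row player: {Opt1, Opt2, Opt3}; the Column player: {Center}.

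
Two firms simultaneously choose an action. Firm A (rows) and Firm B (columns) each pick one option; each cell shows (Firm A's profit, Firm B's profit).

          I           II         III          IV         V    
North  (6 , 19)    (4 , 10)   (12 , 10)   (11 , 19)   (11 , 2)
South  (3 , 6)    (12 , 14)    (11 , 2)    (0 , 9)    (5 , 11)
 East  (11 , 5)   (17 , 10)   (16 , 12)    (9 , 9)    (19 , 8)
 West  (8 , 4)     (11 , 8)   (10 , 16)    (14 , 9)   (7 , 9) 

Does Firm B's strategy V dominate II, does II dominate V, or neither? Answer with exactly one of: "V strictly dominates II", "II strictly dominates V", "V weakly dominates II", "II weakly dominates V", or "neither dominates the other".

neither dominates the other

V's payoffs vs II's, by Firm A's action — North: 2<10, South: 11<14, East: 8<10, West: 9>8.
V does better at West but worse at North, South, East; neither strategy dominates the other.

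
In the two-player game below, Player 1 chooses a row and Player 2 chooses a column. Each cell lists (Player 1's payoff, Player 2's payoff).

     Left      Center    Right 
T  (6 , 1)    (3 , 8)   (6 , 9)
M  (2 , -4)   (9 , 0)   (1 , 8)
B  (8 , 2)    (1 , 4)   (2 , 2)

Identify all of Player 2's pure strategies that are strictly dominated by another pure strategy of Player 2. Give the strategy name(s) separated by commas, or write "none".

Left

Left is strictly dominated by Center (T: 8>1, M: 0>-4, B: 4>2).
Center: no other strategy beats it everywhere (Left at T (8>1); Right at B (4>2)).
Nothing dominates Right: Left at T (9>1); Center at T (9>8).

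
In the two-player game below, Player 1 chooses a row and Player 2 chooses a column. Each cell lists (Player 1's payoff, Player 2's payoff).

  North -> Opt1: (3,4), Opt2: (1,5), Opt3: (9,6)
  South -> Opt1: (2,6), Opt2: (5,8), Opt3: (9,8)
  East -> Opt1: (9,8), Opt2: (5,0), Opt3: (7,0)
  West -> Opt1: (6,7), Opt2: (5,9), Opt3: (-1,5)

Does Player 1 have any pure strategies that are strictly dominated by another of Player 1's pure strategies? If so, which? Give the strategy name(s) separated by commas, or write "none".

North: no other strategy beats it everywhere (South at Opt1 (3>2); East at Opt3 (9>7); West at Opt3 (9>-1)).
Nothing dominates South: North at Opt2 (5>1); East at Opt2 (5=5); West at Opt2 (5=5).
East: no other strategy beats it everywhere (North at Opt1 (9>3); South at Opt1 (9>2); West at Opt1 (9>6)).
West is not dominated — it holds its own against North at Opt1 (6>3); South at Opt1 (6>2); East at Opt2 (5=5).

none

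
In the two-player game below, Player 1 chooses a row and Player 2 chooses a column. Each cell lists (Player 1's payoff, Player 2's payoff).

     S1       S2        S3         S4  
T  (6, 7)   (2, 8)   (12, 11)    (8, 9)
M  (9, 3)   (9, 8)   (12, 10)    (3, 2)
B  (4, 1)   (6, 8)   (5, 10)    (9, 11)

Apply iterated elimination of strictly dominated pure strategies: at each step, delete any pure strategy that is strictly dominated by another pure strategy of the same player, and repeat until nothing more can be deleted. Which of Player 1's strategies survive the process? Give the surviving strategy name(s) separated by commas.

Column S1 is eliminated: S2 beats it against every remaining row (T: 8>7, M: 8>3, B: 8>1).
For Player 2, S3 strictly dominates S2 on the remaining rows (T: 11>8, M: 10>8, B: 10>8); eliminate S2.
Among the remaining strategies, none is strictly dominated by another pure strategy of the same player, so the elimination stops.
Surviving strategies — Player 1: {T, M, B}; Player 2: {S3, S4}.

T, M, B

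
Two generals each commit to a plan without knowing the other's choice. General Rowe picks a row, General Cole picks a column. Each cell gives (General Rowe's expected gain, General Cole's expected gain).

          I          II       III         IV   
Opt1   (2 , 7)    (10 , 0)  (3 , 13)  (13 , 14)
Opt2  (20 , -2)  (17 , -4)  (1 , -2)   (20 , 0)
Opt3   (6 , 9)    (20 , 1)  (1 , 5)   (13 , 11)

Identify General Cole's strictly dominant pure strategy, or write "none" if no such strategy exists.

IV

IV vs I: Opt1: 14>7, Opt2: 0>-2, Opt3: 11>9.
IV vs II: Opt1: 14>0, Opt2: 0>-4, Opt3: 11>1.
IV vs III: Opt1: 14>13, Opt2: 0>-2, Opt3: 11>5.
IV strictly beats every other strategy against every opponent action, so it is strictly dominant.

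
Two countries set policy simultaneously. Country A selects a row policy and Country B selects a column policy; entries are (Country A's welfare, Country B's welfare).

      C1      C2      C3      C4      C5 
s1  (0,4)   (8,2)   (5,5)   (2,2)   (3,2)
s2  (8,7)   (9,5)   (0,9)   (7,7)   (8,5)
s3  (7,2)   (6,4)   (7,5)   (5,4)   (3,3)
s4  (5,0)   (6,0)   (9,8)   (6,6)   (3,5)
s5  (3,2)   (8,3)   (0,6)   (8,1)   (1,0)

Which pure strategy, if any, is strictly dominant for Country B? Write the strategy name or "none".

C3

C3 vs C1: s1: 5>4, s2: 9>7, s3: 5>2, s4: 8>0, s5: 6>2.
C3 vs C2: s1: 5>2, s2: 9>5, s3: 5>4, s4: 8>0, s5: 6>3.
C3 vs C4: s1: 5>2, s2: 9>7, s3: 5>4, s4: 8>6, s5: 6>1.
C3 vs C5: s1: 5>2, s2: 9>5, s3: 5>3, s4: 8>5, s5: 6>0.
C3 strictly beats every other strategy against every opponent action, so it is strictly dominant.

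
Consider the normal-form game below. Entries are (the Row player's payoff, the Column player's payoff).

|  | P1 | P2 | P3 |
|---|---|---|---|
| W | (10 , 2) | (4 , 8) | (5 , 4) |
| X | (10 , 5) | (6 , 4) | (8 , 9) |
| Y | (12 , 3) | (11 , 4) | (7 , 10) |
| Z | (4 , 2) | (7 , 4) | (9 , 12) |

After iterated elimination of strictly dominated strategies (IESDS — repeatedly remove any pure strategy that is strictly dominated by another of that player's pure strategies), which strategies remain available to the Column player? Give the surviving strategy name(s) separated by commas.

For the Row player, Y strictly dominates W on the remaining columns (P1: 12>10, P2: 11>4, P3: 7>5); eliminate W.
Column P1 is eliminated: P3 beats it against every remaining row (X: 9>5, Y: 10>3, Z: 12>2).
For the Row player, Z strictly dominates X on the remaining columns (P2: 7>6, P3: 9>8); eliminate X.
For the Column player, P3 strictly dominates P2 on the remaining rows (Y: 10>4, Z: 12>4); eliminate P2.
Row Y is eliminated: Z beats it against every remaining column (P3: 9>7).
Among the remaining strategies, none is strictly dominated by another pure strategy of the same player, so the elimination stops.
Surviving strategies — the Row player: {Z}; the Column player: {P3}.

P3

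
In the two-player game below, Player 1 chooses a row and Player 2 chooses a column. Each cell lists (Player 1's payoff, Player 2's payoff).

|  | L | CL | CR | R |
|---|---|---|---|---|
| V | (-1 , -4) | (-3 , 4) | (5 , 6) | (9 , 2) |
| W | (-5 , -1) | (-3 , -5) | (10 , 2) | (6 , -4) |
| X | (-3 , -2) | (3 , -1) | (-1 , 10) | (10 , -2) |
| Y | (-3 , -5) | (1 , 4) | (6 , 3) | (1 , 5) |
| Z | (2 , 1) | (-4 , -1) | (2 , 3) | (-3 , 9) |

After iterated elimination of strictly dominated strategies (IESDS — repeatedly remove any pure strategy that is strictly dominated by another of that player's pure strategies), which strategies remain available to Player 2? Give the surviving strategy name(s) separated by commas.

For Player 2, CR strictly dominates L on the remaining rows (V: 6>-4, W: 2>-1, X: 10>-2, Y: 3>-5, Z: 3>1); eliminate L.
Row Z is eliminated: V beats it against every remaining column (CL: -3>-4, CR: 5>2, R: 9>-3).
Among the remaining strategies, none is strictly dominated by another pure strategy of the same player, so the elimination stops.
Surviving strategies — Player 1: {V, W, X, Y}; Player 2: {CL, CR, R}.

CL, CR, R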